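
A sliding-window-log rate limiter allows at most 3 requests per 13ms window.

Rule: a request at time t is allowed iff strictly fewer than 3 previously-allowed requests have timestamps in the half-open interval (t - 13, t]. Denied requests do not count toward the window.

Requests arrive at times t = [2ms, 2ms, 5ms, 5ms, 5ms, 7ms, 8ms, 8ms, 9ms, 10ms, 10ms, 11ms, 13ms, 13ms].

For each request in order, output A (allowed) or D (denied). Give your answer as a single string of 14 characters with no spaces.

Tracking allowed requests in the window:
  req#1 t=2ms: ALLOW
  req#2 t=2ms: ALLOW
  req#3 t=5ms: ALLOW
  req#4 t=5ms: DENY
  req#5 t=5ms: DENY
  req#6 t=7ms: DENY
  req#7 t=8ms: DENY
  req#8 t=8ms: DENY
  req#9 t=9ms: DENY
  req#10 t=10ms: DENY
  req#11 t=10ms: DENY
  req#12 t=11ms: DENY
  req#13 t=13ms: DENY
  req#14 t=13ms: DENY

Answer: AAADDDDDDDDDDD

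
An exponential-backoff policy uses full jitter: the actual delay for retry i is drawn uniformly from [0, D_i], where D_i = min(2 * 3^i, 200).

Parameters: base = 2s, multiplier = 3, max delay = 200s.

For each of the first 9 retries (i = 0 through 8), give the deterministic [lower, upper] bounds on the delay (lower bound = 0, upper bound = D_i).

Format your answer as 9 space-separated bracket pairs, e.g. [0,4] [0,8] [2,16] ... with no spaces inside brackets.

Answer: [0,2] [0,6] [0,18] [0,54] [0,162] [0,200] [0,200] [0,200] [0,200]

Derivation:
Computing bounds per retry:
  i=0: D_i=min(2*3^0,200)=2, bounds=[0,2]
  i=1: D_i=min(2*3^1,200)=6, bounds=[0,6]
  i=2: D_i=min(2*3^2,200)=18, bounds=[0,18]
  i=3: D_i=min(2*3^3,200)=54, bounds=[0,54]
  i=4: D_i=min(2*3^4,200)=162, bounds=[0,162]
  i=5: D_i=min(2*3^5,200)=200, bounds=[0,200]
  i=6: D_i=min(2*3^6,200)=200, bounds=[0,200]
  i=7: D_i=min(2*3^7,200)=200, bounds=[0,200]
  i=8: D_i=min(2*3^8,200)=200, bounds=[0,200]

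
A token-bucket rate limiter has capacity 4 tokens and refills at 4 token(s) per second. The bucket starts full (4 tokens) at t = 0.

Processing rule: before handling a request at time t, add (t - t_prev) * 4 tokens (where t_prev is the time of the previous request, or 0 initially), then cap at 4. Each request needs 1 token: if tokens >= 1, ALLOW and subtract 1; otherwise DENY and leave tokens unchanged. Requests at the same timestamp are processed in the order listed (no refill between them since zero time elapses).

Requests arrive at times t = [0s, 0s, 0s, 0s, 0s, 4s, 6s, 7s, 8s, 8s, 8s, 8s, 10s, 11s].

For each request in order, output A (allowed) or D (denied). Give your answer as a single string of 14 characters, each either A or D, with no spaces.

Answer: AAAADAAAAAAAAA

Derivation:
Simulating step by step:
  req#1 t=0s: ALLOW
  req#2 t=0s: ALLOW
  req#3 t=0s: ALLOW
  req#4 t=0s: ALLOW
  req#5 t=0s: DENY
  req#6 t=4s: ALLOW
  req#7 t=6s: ALLOW
  req#8 t=7s: ALLOW
  req#9 t=8s: ALLOW
  req#10 t=8s: ALLOW
  req#11 t=8s: ALLOW
  req#12 t=8s: ALLOW
  req#13 t=10s: ALLOW
  req#14 t=11s: ALLOW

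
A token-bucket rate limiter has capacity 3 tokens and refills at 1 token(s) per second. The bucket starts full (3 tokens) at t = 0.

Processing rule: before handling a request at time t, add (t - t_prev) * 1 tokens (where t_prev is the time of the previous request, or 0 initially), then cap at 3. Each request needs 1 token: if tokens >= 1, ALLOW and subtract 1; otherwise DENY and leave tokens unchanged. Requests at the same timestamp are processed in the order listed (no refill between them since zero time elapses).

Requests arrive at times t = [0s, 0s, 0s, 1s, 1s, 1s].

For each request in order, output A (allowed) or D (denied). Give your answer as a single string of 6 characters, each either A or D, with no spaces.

Simulating step by step:
  req#1 t=0s: ALLOW
  req#2 t=0s: ALLOW
  req#3 t=0s: ALLOW
  req#4 t=1s: ALLOW
  req#5 t=1s: DENY
  req#6 t=1s: DENY

Answer: AAAADD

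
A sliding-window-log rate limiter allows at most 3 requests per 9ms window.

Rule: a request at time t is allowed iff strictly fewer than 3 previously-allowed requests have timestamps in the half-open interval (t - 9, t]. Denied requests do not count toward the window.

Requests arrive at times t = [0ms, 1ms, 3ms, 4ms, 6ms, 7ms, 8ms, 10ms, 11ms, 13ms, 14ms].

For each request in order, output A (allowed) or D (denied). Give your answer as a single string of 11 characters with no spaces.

Answer: AAADDDDAAAD

Derivation:
Tracking allowed requests in the window:
  req#1 t=0ms: ALLOW
  req#2 t=1ms: ALLOW
  req#3 t=3ms: ALLOW
  req#4 t=4ms: DENY
  req#5 t=6ms: DENY
  req#6 t=7ms: DENY
  req#7 t=8ms: DENY
  req#8 t=10ms: ALLOW
  req#9 t=11ms: ALLOW
  req#10 t=13ms: ALLOW
  req#11 t=14ms: DENY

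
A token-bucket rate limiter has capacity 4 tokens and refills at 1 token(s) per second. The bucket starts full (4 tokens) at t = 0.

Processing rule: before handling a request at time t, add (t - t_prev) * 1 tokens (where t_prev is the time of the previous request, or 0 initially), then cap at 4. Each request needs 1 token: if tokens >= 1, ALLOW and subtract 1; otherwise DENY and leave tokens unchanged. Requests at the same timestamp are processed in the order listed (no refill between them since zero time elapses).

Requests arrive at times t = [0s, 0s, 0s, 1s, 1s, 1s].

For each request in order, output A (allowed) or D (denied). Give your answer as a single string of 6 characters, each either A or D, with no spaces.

Simulating step by step:
  req#1 t=0s: ALLOW
  req#2 t=0s: ALLOW
  req#3 t=0s: ALLOW
  req#4 t=1s: ALLOW
  req#5 t=1s: ALLOW
  req#6 t=1s: DENY

Answer: AAAAAD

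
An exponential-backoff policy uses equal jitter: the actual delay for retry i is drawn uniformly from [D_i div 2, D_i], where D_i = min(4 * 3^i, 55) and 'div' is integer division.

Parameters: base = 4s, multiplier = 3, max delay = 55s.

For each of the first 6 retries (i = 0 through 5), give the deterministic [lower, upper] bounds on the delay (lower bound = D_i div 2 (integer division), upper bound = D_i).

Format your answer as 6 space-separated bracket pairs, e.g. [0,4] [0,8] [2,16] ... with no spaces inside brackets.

Computing bounds per retry:
  i=0: D_i=min(4*3^0,55)=4, bounds=[2,4]
  i=1: D_i=min(4*3^1,55)=12, bounds=[6,12]
  i=2: D_i=min(4*3^2,55)=36, bounds=[18,36]
  i=3: D_i=min(4*3^3,55)=55, bounds=[27,55]
  i=4: D_i=min(4*3^4,55)=55, bounds=[27,55]
  i=5: D_i=min(4*3^5,55)=55, bounds=[27,55]

Answer: [2,4] [6,12] [18,36] [27,55] [27,55] [27,55]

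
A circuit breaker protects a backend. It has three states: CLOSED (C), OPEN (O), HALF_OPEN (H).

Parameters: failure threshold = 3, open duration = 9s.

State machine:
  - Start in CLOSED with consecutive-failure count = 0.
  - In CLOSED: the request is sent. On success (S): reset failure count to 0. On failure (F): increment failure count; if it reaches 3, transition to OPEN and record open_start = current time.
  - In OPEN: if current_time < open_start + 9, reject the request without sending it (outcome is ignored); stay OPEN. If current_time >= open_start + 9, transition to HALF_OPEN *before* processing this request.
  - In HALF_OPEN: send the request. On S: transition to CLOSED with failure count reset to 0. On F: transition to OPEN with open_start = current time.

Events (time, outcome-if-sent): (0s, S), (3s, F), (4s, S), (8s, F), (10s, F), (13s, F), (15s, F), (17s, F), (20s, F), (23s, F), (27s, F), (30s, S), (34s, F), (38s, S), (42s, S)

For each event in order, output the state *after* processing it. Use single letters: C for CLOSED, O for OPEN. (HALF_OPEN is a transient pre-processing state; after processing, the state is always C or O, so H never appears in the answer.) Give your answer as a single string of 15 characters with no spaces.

State after each event:
  event#1 t=0s outcome=S: state=CLOSED
  event#2 t=3s outcome=F: state=CLOSED
  event#3 t=4s outcome=S: state=CLOSED
  event#4 t=8s outcome=F: state=CLOSED
  event#5 t=10s outcome=F: state=CLOSED
  event#6 t=13s outcome=F: state=OPEN
  event#7 t=15s outcome=F: state=OPEN
  event#8 t=17s outcome=F: state=OPEN
  event#9 t=20s outcome=F: state=OPEN
  event#10 t=23s outcome=F: state=OPEN
  event#11 t=27s outcome=F: state=OPEN
  event#12 t=30s outcome=S: state=OPEN
  event#13 t=34s outcome=F: state=OPEN
  event#14 t=38s outcome=S: state=OPEN
  event#15 t=42s outcome=S: state=OPEN

Answer: CCCCCOOOOOOOOOO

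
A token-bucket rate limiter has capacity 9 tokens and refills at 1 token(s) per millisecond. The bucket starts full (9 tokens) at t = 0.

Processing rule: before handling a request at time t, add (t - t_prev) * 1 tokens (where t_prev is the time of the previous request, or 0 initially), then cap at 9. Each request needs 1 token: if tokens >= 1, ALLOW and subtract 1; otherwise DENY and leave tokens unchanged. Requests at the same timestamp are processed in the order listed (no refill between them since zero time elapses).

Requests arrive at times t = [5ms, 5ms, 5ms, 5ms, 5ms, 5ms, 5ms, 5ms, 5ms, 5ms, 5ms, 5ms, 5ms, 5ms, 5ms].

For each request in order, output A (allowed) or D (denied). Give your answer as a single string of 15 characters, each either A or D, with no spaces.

Simulating step by step:
  req#1 t=5ms: ALLOW
  req#2 t=5ms: ALLOW
  req#3 t=5ms: ALLOW
  req#4 t=5ms: ALLOW
  req#5 t=5ms: ALLOW
  req#6 t=5ms: ALLOW
  req#7 t=5ms: ALLOW
  req#8 t=5ms: ALLOW
  req#9 t=5ms: ALLOW
  req#10 t=5ms: DENY
  req#11 t=5ms: DENY
  req#12 t=5ms: DENY
  req#13 t=5ms: DENY
  req#14 t=5ms: DENY
  req#15 t=5ms: DENY

Answer: AAAAAAAAADDDDDD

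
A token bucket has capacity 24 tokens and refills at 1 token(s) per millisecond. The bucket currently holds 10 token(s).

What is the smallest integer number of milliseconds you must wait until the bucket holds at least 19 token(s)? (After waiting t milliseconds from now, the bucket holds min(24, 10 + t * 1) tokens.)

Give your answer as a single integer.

Need 10 + t * 1 >= 19, so t >= 9/1.
Smallest integer t = ceil(9/1) = 9.

Answer: 9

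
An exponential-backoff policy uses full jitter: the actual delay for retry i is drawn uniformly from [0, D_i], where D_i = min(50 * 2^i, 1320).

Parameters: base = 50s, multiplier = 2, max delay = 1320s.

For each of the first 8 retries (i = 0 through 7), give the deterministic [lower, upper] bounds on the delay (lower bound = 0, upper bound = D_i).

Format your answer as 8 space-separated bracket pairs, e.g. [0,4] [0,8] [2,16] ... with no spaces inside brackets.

Computing bounds per retry:
  i=0: D_i=min(50*2^0,1320)=50, bounds=[0,50]
  i=1: D_i=min(50*2^1,1320)=100, bounds=[0,100]
  i=2: D_i=min(50*2^2,1320)=200, bounds=[0,200]
  i=3: D_i=min(50*2^3,1320)=400, bounds=[0,400]
  i=4: D_i=min(50*2^4,1320)=800, bounds=[0,800]
  i=5: D_i=min(50*2^5,1320)=1320, bounds=[0,1320]
  i=6: D_i=min(50*2^6,1320)=1320, bounds=[0,1320]
  i=7: D_i=min(50*2^7,1320)=1320, bounds=[0,1320]

Answer: [0,50] [0,100] [0,200] [0,400] [0,800] [0,1320] [0,1320] [0,1320]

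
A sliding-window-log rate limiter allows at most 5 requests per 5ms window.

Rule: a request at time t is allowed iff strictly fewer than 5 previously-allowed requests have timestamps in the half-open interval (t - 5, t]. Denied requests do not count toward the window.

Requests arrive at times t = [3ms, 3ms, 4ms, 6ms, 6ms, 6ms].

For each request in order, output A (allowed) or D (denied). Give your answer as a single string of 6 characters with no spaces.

Tracking allowed requests in the window:
  req#1 t=3ms: ALLOW
  req#2 t=3ms: ALLOW
  req#3 t=4ms: ALLOW
  req#4 t=6ms: ALLOW
  req#5 t=6ms: ALLOW
  req#6 t=6ms: DENY

Answer: AAAAAD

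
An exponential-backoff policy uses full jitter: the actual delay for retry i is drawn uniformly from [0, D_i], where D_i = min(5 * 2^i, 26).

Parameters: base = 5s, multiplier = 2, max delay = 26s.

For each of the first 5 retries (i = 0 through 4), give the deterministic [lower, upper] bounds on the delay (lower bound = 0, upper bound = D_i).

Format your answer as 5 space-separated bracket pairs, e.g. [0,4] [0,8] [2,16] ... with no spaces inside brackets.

Computing bounds per retry:
  i=0: D_i=min(5*2^0,26)=5, bounds=[0,5]
  i=1: D_i=min(5*2^1,26)=10, bounds=[0,10]
  i=2: D_i=min(5*2^2,26)=20, bounds=[0,20]
  i=3: D_i=min(5*2^3,26)=26, bounds=[0,26]
  i=4: D_i=min(5*2^4,26)=26, bounds=[0,26]

Answer: [0,5] [0,10] [0,20] [0,26] [0,26]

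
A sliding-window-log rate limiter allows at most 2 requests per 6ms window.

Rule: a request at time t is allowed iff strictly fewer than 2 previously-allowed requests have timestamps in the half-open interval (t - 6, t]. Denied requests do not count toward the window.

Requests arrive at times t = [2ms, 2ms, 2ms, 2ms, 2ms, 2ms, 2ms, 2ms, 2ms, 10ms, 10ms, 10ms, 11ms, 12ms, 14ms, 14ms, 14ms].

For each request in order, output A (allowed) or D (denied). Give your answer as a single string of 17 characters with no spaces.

Tracking allowed requests in the window:
  req#1 t=2ms: ALLOW
  req#2 t=2ms: ALLOW
  req#3 t=2ms: DENY
  req#4 t=2ms: DENY
  req#5 t=2ms: DENY
  req#6 t=2ms: DENY
  req#7 t=2ms: DENY
  req#8 t=2ms: DENY
  req#9 t=2ms: DENY
  req#10 t=10ms: ALLOW
  req#11 t=10ms: ALLOW
  req#12 t=10ms: DENY
  req#13 t=11ms: DENY
  req#14 t=12ms: DENY
  req#15 t=14ms: DENY
  req#16 t=14ms: DENY
  req#17 t=14ms: DENY

Answer: AADDDDDDDAADDDDDD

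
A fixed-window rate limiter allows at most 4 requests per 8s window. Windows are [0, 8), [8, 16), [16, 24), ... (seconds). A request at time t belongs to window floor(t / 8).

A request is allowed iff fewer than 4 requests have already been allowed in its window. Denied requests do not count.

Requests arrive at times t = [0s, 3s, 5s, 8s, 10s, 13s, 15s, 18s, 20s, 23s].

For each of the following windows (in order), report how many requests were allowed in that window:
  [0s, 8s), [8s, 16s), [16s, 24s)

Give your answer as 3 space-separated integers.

Processing requests:
  req#1 t=0s (window 0): ALLOW
  req#2 t=3s (window 0): ALLOW
  req#3 t=5s (window 0): ALLOW
  req#4 t=8s (window 1): ALLOW
  req#5 t=10s (window 1): ALLOW
  req#6 t=13s (window 1): ALLOW
  req#7 t=15s (window 1): ALLOW
  req#8 t=18s (window 2): ALLOW
  req#9 t=20s (window 2): ALLOW
  req#10 t=23s (window 2): ALLOW

Allowed counts by window: 3 4 3

Answer: 3 4 3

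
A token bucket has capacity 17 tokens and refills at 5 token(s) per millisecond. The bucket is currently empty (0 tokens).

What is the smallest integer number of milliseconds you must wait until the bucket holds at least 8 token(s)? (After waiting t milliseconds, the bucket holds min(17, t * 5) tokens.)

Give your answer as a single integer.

Answer: 2

Derivation:
Need t * 5 >= 8, so t >= 8/5.
Smallest integer t = ceil(8/5) = 2.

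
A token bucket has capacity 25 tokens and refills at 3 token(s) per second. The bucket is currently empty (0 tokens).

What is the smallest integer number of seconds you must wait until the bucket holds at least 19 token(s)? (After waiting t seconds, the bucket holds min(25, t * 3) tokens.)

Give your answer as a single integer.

Answer: 7

Derivation:
Need t * 3 >= 19, so t >= 19/3.
Smallest integer t = ceil(19/3) = 7.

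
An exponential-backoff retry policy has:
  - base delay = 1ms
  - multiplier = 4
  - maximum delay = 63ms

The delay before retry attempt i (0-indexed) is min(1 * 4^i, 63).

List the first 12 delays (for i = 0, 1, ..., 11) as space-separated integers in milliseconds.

Answer: 1 4 16 63 63 63 63 63 63 63 63 63

Derivation:
Computing each delay:
  i=0: min(1*4^0, 63) = 1
  i=1: min(1*4^1, 63) = 4
  i=2: min(1*4^2, 63) = 16
  i=3: min(1*4^3, 63) = 63
  i=4: min(1*4^4, 63) = 63
  i=5: min(1*4^5, 63) = 63
  i=6: min(1*4^6, 63) = 63
  i=7: min(1*4^7, 63) = 63
  i=8: min(1*4^8, 63) = 63
  i=9: min(1*4^9, 63) = 63
  i=10: min(1*4^10, 63) = 63
  i=11: min(1*4^11, 63) = 63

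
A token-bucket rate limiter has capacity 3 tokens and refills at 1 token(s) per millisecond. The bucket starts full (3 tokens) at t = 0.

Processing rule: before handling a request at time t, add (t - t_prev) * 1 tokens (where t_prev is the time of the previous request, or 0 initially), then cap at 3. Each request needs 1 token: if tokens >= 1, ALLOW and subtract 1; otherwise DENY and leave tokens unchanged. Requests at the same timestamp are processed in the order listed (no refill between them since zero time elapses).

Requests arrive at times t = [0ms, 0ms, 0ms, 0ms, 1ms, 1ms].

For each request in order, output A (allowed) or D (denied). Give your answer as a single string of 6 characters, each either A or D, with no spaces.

Simulating step by step:
  req#1 t=0ms: ALLOW
  req#2 t=0ms: ALLOW
  req#3 t=0ms: ALLOW
  req#4 t=0ms: DENY
  req#5 t=1ms: ALLOW
  req#6 t=1ms: DENY

Answer: AAADAD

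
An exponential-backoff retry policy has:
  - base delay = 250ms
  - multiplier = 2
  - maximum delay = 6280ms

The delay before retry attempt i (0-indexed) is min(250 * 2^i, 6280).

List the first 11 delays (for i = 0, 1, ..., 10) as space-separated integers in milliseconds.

Answer: 250 500 1000 2000 4000 6280 6280 6280 6280 6280 6280

Derivation:
Computing each delay:
  i=0: min(250*2^0, 6280) = 250
  i=1: min(250*2^1, 6280) = 500
  i=2: min(250*2^2, 6280) = 1000
  i=3: min(250*2^3, 6280) = 2000
  i=4: min(250*2^4, 6280) = 4000
  i=5: min(250*2^5, 6280) = 6280
  i=6: min(250*2^6, 6280) = 6280
  i=7: min(250*2^7, 6280) = 6280
  i=8: min(250*2^8, 6280) = 6280
  i=9: min(250*2^9, 6280) = 6280
  i=10: min(250*2^10, 6280) = 6280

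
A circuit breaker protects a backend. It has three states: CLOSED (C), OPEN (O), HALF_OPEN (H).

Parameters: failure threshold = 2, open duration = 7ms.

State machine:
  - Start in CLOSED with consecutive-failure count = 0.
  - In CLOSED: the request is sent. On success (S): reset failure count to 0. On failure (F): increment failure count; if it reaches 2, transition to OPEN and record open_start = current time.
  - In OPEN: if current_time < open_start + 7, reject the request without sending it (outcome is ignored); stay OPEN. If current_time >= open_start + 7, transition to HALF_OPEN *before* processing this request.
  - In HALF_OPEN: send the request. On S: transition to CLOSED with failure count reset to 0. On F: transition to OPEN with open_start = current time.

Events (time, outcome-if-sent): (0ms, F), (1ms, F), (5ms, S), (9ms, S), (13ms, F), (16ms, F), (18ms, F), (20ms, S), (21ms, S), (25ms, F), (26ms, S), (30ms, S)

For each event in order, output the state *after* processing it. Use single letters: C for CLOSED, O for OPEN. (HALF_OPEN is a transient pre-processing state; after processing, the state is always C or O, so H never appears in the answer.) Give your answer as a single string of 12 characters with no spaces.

Answer: COOCCOOOOOOO

Derivation:
State after each event:
  event#1 t=0ms outcome=F: state=CLOSED
  event#2 t=1ms outcome=F: state=OPEN
  event#3 t=5ms outcome=S: state=OPEN
  event#4 t=9ms outcome=S: state=CLOSED
  event#5 t=13ms outcome=F: state=CLOSED
  event#6 t=16ms outcome=F: state=OPEN
  event#7 t=18ms outcome=F: state=OPEN
  event#8 t=20ms outcome=S: state=OPEN
  event#9 t=21ms outcome=S: state=OPEN
  event#10 t=25ms outcome=F: state=OPEN
  event#11 t=26ms outcome=S: state=OPEN
  event#12 t=30ms outcome=S: state=OPEN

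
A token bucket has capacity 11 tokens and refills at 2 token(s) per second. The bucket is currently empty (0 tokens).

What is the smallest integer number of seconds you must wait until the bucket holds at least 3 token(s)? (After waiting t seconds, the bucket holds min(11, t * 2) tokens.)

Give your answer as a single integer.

Need t * 2 >= 3, so t >= 3/2.
Smallest integer t = ceil(3/2) = 2.

Answer: 2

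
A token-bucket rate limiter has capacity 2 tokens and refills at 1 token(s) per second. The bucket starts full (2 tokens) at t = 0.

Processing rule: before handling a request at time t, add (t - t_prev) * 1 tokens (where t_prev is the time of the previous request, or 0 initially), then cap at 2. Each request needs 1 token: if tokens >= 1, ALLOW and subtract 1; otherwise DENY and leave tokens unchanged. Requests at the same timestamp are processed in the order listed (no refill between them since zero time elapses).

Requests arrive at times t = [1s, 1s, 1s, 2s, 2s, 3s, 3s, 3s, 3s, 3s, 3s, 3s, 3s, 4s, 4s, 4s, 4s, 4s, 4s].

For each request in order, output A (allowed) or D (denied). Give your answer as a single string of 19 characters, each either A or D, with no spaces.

Simulating step by step:
  req#1 t=1s: ALLOW
  req#2 t=1s: ALLOW
  req#3 t=1s: DENY
  req#4 t=2s: ALLOW
  req#5 t=2s: DENY
  req#6 t=3s: ALLOW
  req#7 t=3s: DENY
  req#8 t=3s: DENY
  req#9 t=3s: DENY
  req#10 t=3s: DENY
  req#11 t=3s: DENY
  req#12 t=3s: DENY
  req#13 t=3s: DENY
  req#14 t=4s: ALLOW
  req#15 t=4s: DENY
  req#16 t=4s: DENY
  req#17 t=4s: DENY
  req#18 t=4s: DENY
  req#19 t=4s: DENY

Answer: AADADADDDDDDDADDDDD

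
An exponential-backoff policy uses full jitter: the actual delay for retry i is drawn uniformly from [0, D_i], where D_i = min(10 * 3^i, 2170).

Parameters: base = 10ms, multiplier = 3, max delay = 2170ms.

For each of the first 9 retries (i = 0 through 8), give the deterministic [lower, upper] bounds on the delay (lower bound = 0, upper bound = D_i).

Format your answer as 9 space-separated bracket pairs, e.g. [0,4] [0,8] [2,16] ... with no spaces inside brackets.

Answer: [0,10] [0,30] [0,90] [0,270] [0,810] [0,2170] [0,2170] [0,2170] [0,2170]

Derivation:
Computing bounds per retry:
  i=0: D_i=min(10*3^0,2170)=10, bounds=[0,10]
  i=1: D_i=min(10*3^1,2170)=30, bounds=[0,30]
  i=2: D_i=min(10*3^2,2170)=90, bounds=[0,90]
  i=3: D_i=min(10*3^3,2170)=270, bounds=[0,270]
  i=4: D_i=min(10*3^4,2170)=810, bounds=[0,810]
  i=5: D_i=min(10*3^5,2170)=2170, bounds=[0,2170]
  i=6: D_i=min(10*3^6,2170)=2170, bounds=[0,2170]
  i=7: D_i=min(10*3^7,2170)=2170, bounds=[0,2170]
  i=8: D_i=min(10*3^8,2170)=2170, bounds=[0,2170]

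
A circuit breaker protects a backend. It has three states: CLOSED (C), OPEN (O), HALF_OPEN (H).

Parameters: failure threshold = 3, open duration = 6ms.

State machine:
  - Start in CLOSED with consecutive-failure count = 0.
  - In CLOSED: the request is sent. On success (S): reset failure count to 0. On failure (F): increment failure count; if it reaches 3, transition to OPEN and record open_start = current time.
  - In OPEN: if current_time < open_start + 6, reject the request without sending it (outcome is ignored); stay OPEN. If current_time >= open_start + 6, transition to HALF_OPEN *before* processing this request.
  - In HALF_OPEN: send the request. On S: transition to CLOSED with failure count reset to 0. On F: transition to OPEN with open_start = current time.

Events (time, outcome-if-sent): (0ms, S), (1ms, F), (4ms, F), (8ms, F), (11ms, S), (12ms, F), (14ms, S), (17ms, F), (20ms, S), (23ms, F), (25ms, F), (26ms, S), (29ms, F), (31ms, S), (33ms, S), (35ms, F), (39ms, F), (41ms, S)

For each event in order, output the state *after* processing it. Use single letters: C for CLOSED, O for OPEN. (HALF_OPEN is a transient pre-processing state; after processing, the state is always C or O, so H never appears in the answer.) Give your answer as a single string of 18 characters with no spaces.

State after each event:
  event#1 t=0ms outcome=S: state=CLOSED
  event#2 t=1ms outcome=F: state=CLOSED
  event#3 t=4ms outcome=F: state=CLOSED
  event#4 t=8ms outcome=F: state=OPEN
  event#5 t=11ms outcome=S: state=OPEN
  event#6 t=12ms outcome=F: state=OPEN
  event#7 t=14ms outcome=S: state=CLOSED
  event#8 t=17ms outcome=F: state=CLOSED
  event#9 t=20ms outcome=S: state=CLOSED
  event#10 t=23ms outcome=F: state=CLOSED
  event#11 t=25ms outcome=F: state=CLOSED
  event#12 t=26ms outcome=S: state=CLOSED
  event#13 t=29ms outcome=F: state=CLOSED
  event#14 t=31ms outcome=S: state=CLOSED
  event#15 t=33ms outcome=S: state=CLOSED
  event#16 t=35ms outcome=F: state=CLOSED
  event#17 t=39ms outcome=F: state=CLOSED
  event#18 t=41ms outcome=S: state=CLOSED

Answer: CCCOOOCCCCCCCCCCCC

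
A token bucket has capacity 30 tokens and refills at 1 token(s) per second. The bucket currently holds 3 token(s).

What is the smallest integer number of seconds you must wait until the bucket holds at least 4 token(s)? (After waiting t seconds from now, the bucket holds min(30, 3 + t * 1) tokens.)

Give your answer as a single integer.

Answer: 1

Derivation:
Need 3 + t * 1 >= 4, so t >= 1/1.
Smallest integer t = ceil(1/1) = 1.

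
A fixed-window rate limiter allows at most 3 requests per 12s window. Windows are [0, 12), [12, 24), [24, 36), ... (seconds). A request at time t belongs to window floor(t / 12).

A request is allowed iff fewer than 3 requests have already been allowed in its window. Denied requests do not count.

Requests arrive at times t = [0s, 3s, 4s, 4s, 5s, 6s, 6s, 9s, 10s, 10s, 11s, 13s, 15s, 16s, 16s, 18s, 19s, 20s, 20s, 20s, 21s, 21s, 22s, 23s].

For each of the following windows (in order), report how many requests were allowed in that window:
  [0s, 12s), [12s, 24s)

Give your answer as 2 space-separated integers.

Processing requests:
  req#1 t=0s (window 0): ALLOW
  req#2 t=3s (window 0): ALLOW
  req#3 t=4s (window 0): ALLOW
  req#4 t=4s (window 0): DENY
  req#5 t=5s (window 0): DENY
  req#6 t=6s (window 0): DENY
  req#7 t=6s (window 0): DENY
  req#8 t=9s (window 0): DENY
  req#9 t=10s (window 0): DENY
  req#10 t=10s (window 0): DENY
  req#11 t=11s (window 0): DENY
  req#12 t=13s (window 1): ALLOW
  req#13 t=15s (window 1): ALLOW
  req#14 t=16s (window 1): ALLOW
  req#15 t=16s (window 1): DENY
  req#16 t=18s (window 1): DENY
  req#17 t=19s (window 1): DENY
  req#18 t=20s (window 1): DENY
  req#19 t=20s (window 1): DENY
  req#20 t=20s (window 1): DENY
  req#21 t=21s (window 1): DENY
  req#22 t=21s (window 1): DENY
  req#23 t=22s (window 1): DENY
  req#24 t=23s (window 1): DENY

Allowed counts by window: 3 3

Answer: 3 3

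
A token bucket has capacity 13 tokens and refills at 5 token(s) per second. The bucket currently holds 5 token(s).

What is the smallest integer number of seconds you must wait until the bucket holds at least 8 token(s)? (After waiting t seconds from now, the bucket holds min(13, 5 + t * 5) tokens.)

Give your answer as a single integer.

Need 5 + t * 5 >= 8, so t >= 3/5.
Smallest integer t = ceil(3/5) = 1.

Answer: 1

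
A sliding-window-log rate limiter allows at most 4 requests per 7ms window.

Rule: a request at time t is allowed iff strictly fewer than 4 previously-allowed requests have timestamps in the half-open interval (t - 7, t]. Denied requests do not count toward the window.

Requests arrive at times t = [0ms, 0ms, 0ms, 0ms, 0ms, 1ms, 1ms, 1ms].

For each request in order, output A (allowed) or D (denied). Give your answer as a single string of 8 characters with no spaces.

Answer: AAAADDDD

Derivation:
Tracking allowed requests in the window:
  req#1 t=0ms: ALLOW
  req#2 t=0ms: ALLOW
  req#3 t=0ms: ALLOW
  req#4 t=0ms: ALLOW
  req#5 t=0ms: DENY
  req#6 t=1ms: DENY
  req#7 t=1ms: DENY
  req#8 t=1ms: DENY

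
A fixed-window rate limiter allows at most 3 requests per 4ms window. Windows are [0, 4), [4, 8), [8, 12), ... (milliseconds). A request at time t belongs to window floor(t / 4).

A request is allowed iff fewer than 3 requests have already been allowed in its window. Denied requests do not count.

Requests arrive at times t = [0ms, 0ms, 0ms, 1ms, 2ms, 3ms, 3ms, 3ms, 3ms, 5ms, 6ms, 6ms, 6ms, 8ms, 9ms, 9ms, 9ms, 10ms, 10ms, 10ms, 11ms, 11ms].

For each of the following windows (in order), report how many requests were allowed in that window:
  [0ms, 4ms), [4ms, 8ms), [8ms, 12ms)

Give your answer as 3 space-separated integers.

Processing requests:
  req#1 t=0ms (window 0): ALLOW
  req#2 t=0ms (window 0): ALLOW
  req#3 t=0ms (window 0): ALLOW
  req#4 t=1ms (window 0): DENY
  req#5 t=2ms (window 0): DENY
  req#6 t=3ms (window 0): DENY
  req#7 t=3ms (window 0): DENY
  req#8 t=3ms (window 0): DENY
  req#9 t=3ms (window 0): DENY
  req#10 t=5ms (window 1): ALLOW
  req#11 t=6ms (window 1): ALLOW
  req#12 t=6ms (window 1): ALLOW
  req#13 t=6ms (window 1): DENY
  req#14 t=8ms (window 2): ALLOW
  req#15 t=9ms (window 2): ALLOW
  req#16 t=9ms (window 2): ALLOW
  req#17 t=9ms (window 2): DENY
  req#18 t=10ms (window 2): DENY
  req#19 t=10ms (window 2): DENY
  req#20 t=10ms (window 2): DENY
  req#21 t=11ms (window 2): DENY
  req#22 t=11ms (window 2): DENY

Allowed counts by window: 3 3 3

Answer: 3 3 3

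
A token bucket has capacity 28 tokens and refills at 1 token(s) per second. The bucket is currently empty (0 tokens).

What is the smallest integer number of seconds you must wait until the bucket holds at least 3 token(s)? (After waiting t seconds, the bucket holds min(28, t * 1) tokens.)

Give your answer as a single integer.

Answer: 3

Derivation:
Need t * 1 >= 3, so t >= 3/1.
Smallest integer t = ceil(3/1) = 3.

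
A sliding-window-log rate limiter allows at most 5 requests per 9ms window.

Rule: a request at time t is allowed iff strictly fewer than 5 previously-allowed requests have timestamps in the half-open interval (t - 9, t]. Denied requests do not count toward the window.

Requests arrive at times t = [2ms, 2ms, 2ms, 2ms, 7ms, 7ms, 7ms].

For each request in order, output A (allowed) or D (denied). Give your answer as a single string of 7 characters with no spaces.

Answer: AAAAADD

Derivation:
Tracking allowed requests in the window:
  req#1 t=2ms: ALLOW
  req#2 t=2ms: ALLOW
  req#3 t=2ms: ALLOW
  req#4 t=2ms: ALLOW
  req#5 t=7ms: ALLOW
  req#6 t=7ms: DENY
  req#7 t=7ms: DENY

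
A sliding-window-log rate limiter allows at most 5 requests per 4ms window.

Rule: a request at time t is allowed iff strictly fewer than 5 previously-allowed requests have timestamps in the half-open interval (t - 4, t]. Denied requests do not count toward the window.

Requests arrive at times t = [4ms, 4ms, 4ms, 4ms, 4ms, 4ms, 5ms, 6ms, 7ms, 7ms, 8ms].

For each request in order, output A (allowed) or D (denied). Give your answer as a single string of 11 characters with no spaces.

Tracking allowed requests in the window:
  req#1 t=4ms: ALLOW
  req#2 t=4ms: ALLOW
  req#3 t=4ms: ALLOW
  req#4 t=4ms: ALLOW
  req#5 t=4ms: ALLOW
  req#6 t=4ms: DENY
  req#7 t=5ms: DENY
  req#8 t=6ms: DENY
  req#9 t=7ms: DENY
  req#10 t=7ms: DENY
  req#11 t=8ms: ALLOW

Answer: AAAAADDDDDA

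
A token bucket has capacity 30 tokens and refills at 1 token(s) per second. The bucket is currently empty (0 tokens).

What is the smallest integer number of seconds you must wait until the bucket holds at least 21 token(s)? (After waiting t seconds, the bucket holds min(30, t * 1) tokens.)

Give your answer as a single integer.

Need t * 1 >= 21, so t >= 21/1.
Smallest integer t = ceil(21/1) = 21.

Answer: 21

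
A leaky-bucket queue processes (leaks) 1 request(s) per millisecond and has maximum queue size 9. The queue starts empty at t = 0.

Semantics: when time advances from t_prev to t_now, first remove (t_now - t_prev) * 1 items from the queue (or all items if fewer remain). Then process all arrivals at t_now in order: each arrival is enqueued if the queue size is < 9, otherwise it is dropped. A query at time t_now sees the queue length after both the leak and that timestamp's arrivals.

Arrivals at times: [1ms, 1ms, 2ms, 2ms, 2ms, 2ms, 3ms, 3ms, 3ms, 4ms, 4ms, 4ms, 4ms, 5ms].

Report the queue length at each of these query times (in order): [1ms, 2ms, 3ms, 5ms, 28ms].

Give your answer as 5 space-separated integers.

Answer: 2 5 7 9 0

Derivation:
Queue lengths at query times:
  query t=1ms: backlog = 2
  query t=2ms: backlog = 5
  query t=3ms: backlog = 7
  query t=5ms: backlog = 9
  query t=28ms: backlog = 0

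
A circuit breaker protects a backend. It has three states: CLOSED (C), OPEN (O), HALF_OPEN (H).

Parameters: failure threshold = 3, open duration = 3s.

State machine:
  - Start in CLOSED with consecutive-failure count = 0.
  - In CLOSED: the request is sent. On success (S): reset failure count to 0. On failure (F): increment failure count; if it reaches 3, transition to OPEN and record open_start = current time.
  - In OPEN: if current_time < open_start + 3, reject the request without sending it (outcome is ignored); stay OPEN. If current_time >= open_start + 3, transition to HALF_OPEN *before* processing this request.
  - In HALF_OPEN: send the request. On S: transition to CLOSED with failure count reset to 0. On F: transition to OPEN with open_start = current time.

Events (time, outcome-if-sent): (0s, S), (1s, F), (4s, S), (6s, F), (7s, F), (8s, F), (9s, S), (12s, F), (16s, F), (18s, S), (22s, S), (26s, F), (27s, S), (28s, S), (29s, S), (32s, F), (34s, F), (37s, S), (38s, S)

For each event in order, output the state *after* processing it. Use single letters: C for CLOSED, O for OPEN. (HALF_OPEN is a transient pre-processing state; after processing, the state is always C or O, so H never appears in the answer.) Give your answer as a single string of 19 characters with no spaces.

Answer: CCCCCOOOOOCCCCCCCCC

Derivation:
State after each event:
  event#1 t=0s outcome=S: state=CLOSED
  event#2 t=1s outcome=F: state=CLOSED
  event#3 t=4s outcome=S: state=CLOSED
  event#4 t=6s outcome=F: state=CLOSED
  event#5 t=7s outcome=F: state=CLOSED
  event#6 t=8s outcome=F: state=OPEN
  event#7 t=9s outcome=S: state=OPEN
  event#8 t=12s outcome=F: state=OPEN
  event#9 t=16s outcome=F: state=OPEN
  event#10 t=18s outcome=S: state=OPEN
  event#11 t=22s outcome=S: state=CLOSED
  event#12 t=26s outcome=F: state=CLOSED
  event#13 t=27s outcome=S: state=CLOSED
  event#14 t=28s outcome=S: state=CLOSED
  event#15 t=29s outcome=S: state=CLOSED
  event#16 t=32s outcome=F: state=CLOSED
  event#17 t=34s outcome=F: state=CLOSED
  event#18 t=37s outcome=S: state=CLOSED
  event#19 t=38s outcome=S: state=CLOSED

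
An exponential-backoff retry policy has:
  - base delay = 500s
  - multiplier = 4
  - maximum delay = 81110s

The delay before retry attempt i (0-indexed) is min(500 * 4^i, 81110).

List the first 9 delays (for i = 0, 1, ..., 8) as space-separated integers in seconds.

Answer: 500 2000 8000 32000 81110 81110 81110 81110 81110

Derivation:
Computing each delay:
  i=0: min(500*4^0, 81110) = 500
  i=1: min(500*4^1, 81110) = 2000
  i=2: min(500*4^2, 81110) = 8000
  i=3: min(500*4^3, 81110) = 32000
  i=4: min(500*4^4, 81110) = 81110
  i=5: min(500*4^5, 81110) = 81110
  i=6: min(500*4^6, 81110) = 81110
  i=7: min(500*4^7, 81110) = 81110
  i=8: min(500*4^8, 81110) = 81110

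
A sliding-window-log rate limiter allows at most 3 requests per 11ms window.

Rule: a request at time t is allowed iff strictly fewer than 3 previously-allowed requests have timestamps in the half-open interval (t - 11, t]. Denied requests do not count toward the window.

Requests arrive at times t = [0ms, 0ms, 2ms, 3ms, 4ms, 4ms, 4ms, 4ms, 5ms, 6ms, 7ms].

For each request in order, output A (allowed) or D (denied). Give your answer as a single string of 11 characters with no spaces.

Answer: AAADDDDDDDD

Derivation:
Tracking allowed requests in the window:
  req#1 t=0ms: ALLOW
  req#2 t=0ms: ALLOW
  req#3 t=2ms: ALLOW
  req#4 t=3ms: DENY
  req#5 t=4ms: DENY
  req#6 t=4ms: DENY
  req#7 t=4ms: DENY
  req#8 t=4ms: DENY
  req#9 t=5ms: DENY
  req#10 t=6ms: DENY
  req#11 t=7ms: DENY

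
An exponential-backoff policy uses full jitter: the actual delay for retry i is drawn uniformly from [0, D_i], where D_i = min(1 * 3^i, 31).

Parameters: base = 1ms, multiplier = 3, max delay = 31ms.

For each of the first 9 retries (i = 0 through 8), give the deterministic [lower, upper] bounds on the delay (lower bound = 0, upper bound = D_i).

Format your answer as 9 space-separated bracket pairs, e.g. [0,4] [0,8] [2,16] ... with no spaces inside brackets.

Answer: [0,1] [0,3] [0,9] [0,27] [0,31] [0,31] [0,31] [0,31] [0,31]

Derivation:
Computing bounds per retry:
  i=0: D_i=min(1*3^0,31)=1, bounds=[0,1]
  i=1: D_i=min(1*3^1,31)=3, bounds=[0,3]
  i=2: D_i=min(1*3^2,31)=9, bounds=[0,9]
  i=3: D_i=min(1*3^3,31)=27, bounds=[0,27]
  i=4: D_i=min(1*3^4,31)=31, bounds=[0,31]
  i=5: D_i=min(1*3^5,31)=31, bounds=[0,31]
  i=6: D_i=min(1*3^6,31)=31, bounds=[0,31]
  i=7: D_i=min(1*3^7,31)=31, bounds=[0,31]
  i=8: D_i=min(1*3^8,31)=31, bounds=[0,31]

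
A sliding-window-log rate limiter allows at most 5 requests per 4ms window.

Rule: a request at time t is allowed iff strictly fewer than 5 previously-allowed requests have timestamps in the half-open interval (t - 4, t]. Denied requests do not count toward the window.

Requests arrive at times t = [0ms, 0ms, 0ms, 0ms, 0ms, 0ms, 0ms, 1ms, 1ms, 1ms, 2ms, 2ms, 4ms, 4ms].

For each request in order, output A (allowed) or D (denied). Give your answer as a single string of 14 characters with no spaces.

Tracking allowed requests in the window:
  req#1 t=0ms: ALLOW
  req#2 t=0ms: ALLOW
  req#3 t=0ms: ALLOW
  req#4 t=0ms: ALLOW
  req#5 t=0ms: ALLOW
  req#6 t=0ms: DENY
  req#7 t=0ms: DENY
  req#8 t=1ms: DENY
  req#9 t=1ms: DENY
  req#10 t=1ms: DENY
  req#11 t=2ms: DENY
  req#12 t=2ms: DENY
  req#13 t=4ms: ALLOW
  req#14 t=4ms: ALLOW

Answer: AAAAADDDDDDDAA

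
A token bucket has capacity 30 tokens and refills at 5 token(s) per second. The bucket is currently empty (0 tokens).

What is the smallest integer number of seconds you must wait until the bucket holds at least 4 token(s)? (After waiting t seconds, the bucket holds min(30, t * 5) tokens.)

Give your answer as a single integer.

Need t * 5 >= 4, so t >= 4/5.
Smallest integer t = ceil(4/5) = 1.

Answer: 1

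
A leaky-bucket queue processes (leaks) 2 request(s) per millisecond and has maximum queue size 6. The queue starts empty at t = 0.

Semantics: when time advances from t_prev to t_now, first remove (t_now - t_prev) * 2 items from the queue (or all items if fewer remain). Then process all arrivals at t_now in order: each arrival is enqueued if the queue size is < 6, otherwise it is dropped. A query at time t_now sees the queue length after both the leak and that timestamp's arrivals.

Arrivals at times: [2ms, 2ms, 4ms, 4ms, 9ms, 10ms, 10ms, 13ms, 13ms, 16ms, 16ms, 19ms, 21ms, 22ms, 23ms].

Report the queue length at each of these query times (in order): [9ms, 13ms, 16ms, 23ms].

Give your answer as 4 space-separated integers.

Queue lengths at query times:
  query t=9ms: backlog = 1
  query t=13ms: backlog = 2
  query t=16ms: backlog = 2
  query t=23ms: backlog = 1

Answer: 1 2 2 1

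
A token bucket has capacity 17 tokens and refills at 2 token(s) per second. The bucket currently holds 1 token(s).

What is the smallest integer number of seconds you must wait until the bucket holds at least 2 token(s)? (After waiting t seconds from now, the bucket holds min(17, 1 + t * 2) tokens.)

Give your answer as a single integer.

Answer: 1

Derivation:
Need 1 + t * 2 >= 2, so t >= 1/2.
Smallest integer t = ceil(1/2) = 1.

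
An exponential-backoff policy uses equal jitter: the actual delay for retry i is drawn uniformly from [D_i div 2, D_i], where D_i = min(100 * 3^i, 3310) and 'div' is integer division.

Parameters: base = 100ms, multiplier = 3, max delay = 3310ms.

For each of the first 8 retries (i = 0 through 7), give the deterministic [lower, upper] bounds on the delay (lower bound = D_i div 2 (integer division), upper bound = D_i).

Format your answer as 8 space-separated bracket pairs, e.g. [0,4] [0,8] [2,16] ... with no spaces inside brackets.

Computing bounds per retry:
  i=0: D_i=min(100*3^0,3310)=100, bounds=[50,100]
  i=1: D_i=min(100*3^1,3310)=300, bounds=[150,300]
  i=2: D_i=min(100*3^2,3310)=900, bounds=[450,900]
  i=3: D_i=min(100*3^3,3310)=2700, bounds=[1350,2700]
  i=4: D_i=min(100*3^4,3310)=3310, bounds=[1655,3310]
  i=5: D_i=min(100*3^5,3310)=3310, bounds=[1655,3310]
  i=6: D_i=min(100*3^6,3310)=3310, bounds=[1655,3310]
  i=7: D_i=min(100*3^7,3310)=3310, bounds=[1655,3310]

Answer: [50,100] [150,300] [450,900] [1350,2700] [1655,3310] [1655,3310] [1655,3310] [1655,3310]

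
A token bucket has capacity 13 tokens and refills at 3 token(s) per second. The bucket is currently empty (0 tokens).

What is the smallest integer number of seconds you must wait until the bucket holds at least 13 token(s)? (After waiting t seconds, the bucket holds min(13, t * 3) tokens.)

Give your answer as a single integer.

Answer: 5

Derivation:
Need t * 3 >= 13, so t >= 13/3.
Smallest integer t = ceil(13/3) = 5.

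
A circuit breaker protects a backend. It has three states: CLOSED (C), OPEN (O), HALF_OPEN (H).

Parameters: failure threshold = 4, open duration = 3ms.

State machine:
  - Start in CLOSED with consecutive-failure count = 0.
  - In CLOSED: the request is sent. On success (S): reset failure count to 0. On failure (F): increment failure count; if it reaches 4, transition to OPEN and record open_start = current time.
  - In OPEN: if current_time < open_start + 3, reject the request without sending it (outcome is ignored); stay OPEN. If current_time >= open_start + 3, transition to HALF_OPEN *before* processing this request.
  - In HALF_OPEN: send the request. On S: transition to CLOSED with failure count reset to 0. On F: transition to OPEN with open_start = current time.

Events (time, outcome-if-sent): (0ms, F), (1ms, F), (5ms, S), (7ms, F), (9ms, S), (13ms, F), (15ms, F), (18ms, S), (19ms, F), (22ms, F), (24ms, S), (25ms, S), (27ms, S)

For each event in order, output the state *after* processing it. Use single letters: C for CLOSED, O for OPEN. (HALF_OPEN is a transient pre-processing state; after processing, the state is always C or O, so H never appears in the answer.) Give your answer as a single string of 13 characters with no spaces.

State after each event:
  event#1 t=0ms outcome=F: state=CLOSED
  event#2 t=1ms outcome=F: state=CLOSED
  event#3 t=5ms outcome=S: state=CLOSED
  event#4 t=7ms outcome=F: state=CLOSED
  event#5 t=9ms outcome=S: state=CLOSED
  event#6 t=13ms outcome=F: state=CLOSED
  event#7 t=15ms outcome=F: state=CLOSED
  event#8 t=18ms outcome=S: state=CLOSED
  event#9 t=19ms outcome=F: state=CLOSED
  event#10 t=22ms outcome=F: state=CLOSED
  event#11 t=24ms outcome=S: state=CLOSED
  event#12 t=25ms outcome=S: state=CLOSED
  event#13 t=27ms outcome=S: state=CLOSED

Answer: CCCCCCCCCCCCC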